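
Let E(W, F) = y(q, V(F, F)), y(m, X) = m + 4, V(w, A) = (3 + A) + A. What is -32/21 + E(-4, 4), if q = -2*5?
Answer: -158/21 ≈ -7.5238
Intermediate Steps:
q = -10
V(w, A) = 3 + 2*A
y(m, X) = 4 + m
E(W, F) = -6 (E(W, F) = 4 - 10 = -6)
-32/21 + E(-4, 4) = -32/21 - 6 = -158/21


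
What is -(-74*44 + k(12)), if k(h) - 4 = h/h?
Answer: 3251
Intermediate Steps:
k(h) = 5 (k(h) = 4 + h/h = 4 + 1 = 5)
-(-74*44 + k(12)) = -(-74*44 + 5) = -(-3256 + 5) = -1*(-3251) = 3251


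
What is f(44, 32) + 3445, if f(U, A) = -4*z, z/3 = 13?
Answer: 3289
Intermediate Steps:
z = 39 (z = 3*13 = 39)
f(U, A) = -156 (f(U, A) = -4*39 = -156)
f(44, 32) + 3445 = -156 + 3445 = 3289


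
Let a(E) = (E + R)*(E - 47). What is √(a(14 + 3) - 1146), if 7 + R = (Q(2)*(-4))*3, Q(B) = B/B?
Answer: I*√1086 ≈ 32.955*I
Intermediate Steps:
Q(B) = 1
R = -19 (R = -7 + (1*(-4))*3 = -7 - 4*3 = -7 - 12 = -19)
a(E) = (-47 + E)*(-19 + E) (a(E) = (E - 19)*(E - 47) = (-19 + E)*(-47 + E) = (-47 + E)*(-19 + E))
√(a(14 + 3) - 1146) = √((893 + (14 + 3)² - 66*(14 + 3)) - 1146) = √((893 + 17² - 66*17) - 1146) = √((893 + 289 - 1122) - 1146) = √(60 - 1146) = √(-1086) = I*√1086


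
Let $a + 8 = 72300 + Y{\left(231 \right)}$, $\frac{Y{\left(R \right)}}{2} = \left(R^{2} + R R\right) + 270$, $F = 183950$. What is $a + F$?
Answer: $470226$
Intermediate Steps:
$Y{\left(R \right)} = 540 + 4 R^{2}$ ($Y{\left(R \right)} = 2 \left(\left(R^{2} + R R\right) + 270\right) = 2 \left(\left(R^{2} + R^{2}\right) + 270\right) = 2 \left(2 R^{2} + 270\right) = 2 \left(270 + 2 R^{2}\right) = 540 + 4 R^{2}$)
$a = 286276$ ($a = -8 + \left(72300 + \left(540 + 4 \cdot 231^{2}\right)\right) = -8 + \left(72300 + \left(540 + 4 \cdot 53361\right)\right) = -8 + \left(72300 + \left(540 + 213444\right)\right) = -8 + \left(72300 + 213984\right) = -8 + 286284 = 286276$)
$a + F = 286276 + 183950 = 470226$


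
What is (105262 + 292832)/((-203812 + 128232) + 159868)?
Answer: 66349/14048 ≈ 4.7230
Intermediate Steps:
(105262 + 292832)/((-203812 + 128232) + 159868) = 398094/(-75580 + 159868) = 398094/84288 = 398094*(1/84288) = 66349/14048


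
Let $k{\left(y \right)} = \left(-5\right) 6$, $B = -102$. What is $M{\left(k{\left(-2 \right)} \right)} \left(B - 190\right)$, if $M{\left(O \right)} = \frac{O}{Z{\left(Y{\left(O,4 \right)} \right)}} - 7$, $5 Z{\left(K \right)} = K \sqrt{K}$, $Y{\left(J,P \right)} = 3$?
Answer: $2044 + \frac{14600 \sqrt{3}}{3} \approx 10473.0$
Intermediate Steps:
$Z{\left(K \right)} = \frac{K^{\frac{3}{2}}}{5}$ ($Z{\left(K \right)} = \frac{K \sqrt{K}}{5} = \frac{K^{\frac{3}{2}}}{5}$)
$k{\left(y \right)} = -30$
$M{\left(O \right)} = -7 + \frac{5 O \sqrt{3}}{9}$ ($M{\left(O \right)} = \frac{O}{\frac{1}{5} \cdot 3^{\frac{3}{2}}} - 7 = \frac{O}{\frac{1}{5} \cdot 3 \sqrt{3}} - 7 = \frac{O}{\frac{3}{5} \sqrt{3}} - 7 = O \frac{5 \sqrt{3}}{9} - 7 = \frac{5 O \sqrt{3}}{9} - 7 = -7 + \frac{5 O \sqrt{3}}{9}$)
$M{\left(k{\left(-2 \right)} \right)} \left(B - 190\right) = \left(-7 + \frac{5}{9} \left(-30\right) \sqrt{3}\right) \left(-102 - 190\right) = \left(-7 - \frac{50 \sqrt{3}}{3}\right) \left(-292\right) = 2044 + \frac{14600 \sqrt{3}}{3}$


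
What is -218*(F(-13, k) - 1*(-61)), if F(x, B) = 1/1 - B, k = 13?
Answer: -10682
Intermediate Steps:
F(x, B) = 1 - B
-218*(F(-13, k) - 1*(-61)) = -218*((1 - 1*13) - 1*(-61)) = -218*((1 - 13) + 61) = -218*(-12 + 61) = -218*49 = -10682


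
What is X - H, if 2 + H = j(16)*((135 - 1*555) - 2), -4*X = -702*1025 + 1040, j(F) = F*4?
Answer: 413275/2 ≈ 2.0664e+5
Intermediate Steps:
j(F) = 4*F
X = 359255/2 (X = -(-702*1025 + 1040)/4 = -(-719550 + 1040)/4 = -¼*(-718510) = 359255/2 ≈ 1.7963e+5)
H = -27010 (H = -2 + (4*16)*((135 - 1*555) - 2) = -2 + 64*((135 - 555) - 2) = -2 + 64*(-420 - 2) = -2 + 64*(-422) = -2 - 27008 = -27010)
X - H = 359255/2 - 1*(-27010) = 359255/2 + 27010 = 413275/2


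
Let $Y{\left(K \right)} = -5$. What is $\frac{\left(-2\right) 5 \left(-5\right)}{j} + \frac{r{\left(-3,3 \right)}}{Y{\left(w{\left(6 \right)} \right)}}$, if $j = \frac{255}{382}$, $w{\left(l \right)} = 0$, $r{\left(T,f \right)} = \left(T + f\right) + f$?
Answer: $\frac{18947}{255} \approx 74.302$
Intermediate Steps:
$r{\left(T,f \right)} = T + 2 f$
$j = \frac{255}{382}$ ($j = 255 \cdot \frac{1}{382} = \frac{255}{382} \approx 0.66754$)
$\frac{\left(-2\right) 5 \left(-5\right)}{j} + \frac{r{\left(-3,3 \right)}}{Y{\left(w{\left(6 \right)} \right)}} = \frac{\left(-2\right) 5 \left(-5\right)}{\frac{255}{382}} + \frac{-3 + 2 \cdot 3}{-5} = \left(-10\right) \left(-5\right) \frac{382}{255} + \left(-3 + 6\right) \left(- \frac{1}{5}\right) = 50 \cdot \frac{382}{255} + 3 \left(- \frac{1}{5}\right) = \frac{3820}{51} - \frac{3}{5} = \frac{18947}{255}$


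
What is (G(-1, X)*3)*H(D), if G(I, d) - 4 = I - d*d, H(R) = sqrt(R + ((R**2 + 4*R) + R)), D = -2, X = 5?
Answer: -132*I*sqrt(2) ≈ -186.68*I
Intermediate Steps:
H(R) = sqrt(R**2 + 6*R) (H(R) = sqrt(R + (R**2 + 5*R)) = sqrt(R**2 + 6*R))
G(I, d) = 4 + I - d**2 (G(I, d) = 4 + (I - d*d) = 4 + (I - d**2) = 4 + I - d**2)
(G(-1, X)*3)*H(D) = ((4 - 1 - 1*5**2)*3)*sqrt(-2*(6 - 2)) = ((4 - 1 - 1*25)*3)*sqrt(-2*4) = ((4 - 1 - 25)*3)*sqrt(-8) = (-22*3)*(2*I*sqrt(2)) = -132*I*sqrt(2)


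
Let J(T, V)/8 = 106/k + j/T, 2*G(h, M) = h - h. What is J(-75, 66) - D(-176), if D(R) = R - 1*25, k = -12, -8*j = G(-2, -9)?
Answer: 391/3 ≈ 130.33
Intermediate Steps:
G(h, M) = 0 (G(h, M) = (h - h)/2 = (½)*0 = 0)
j = 0 (j = -⅛*0 = 0)
J(T, V) = -212/3 (J(T, V) = 8*(106/(-12) + 0/T) = 8*(106*(-1/12) + 0) = 8*(-53/6 + 0) = 8*(-53/6) = -212/3)
D(R) = -25 + R (D(R) = R - 25 = -25 + R)
J(-75, 66) - D(-176) = -212/3 - (-25 - 176) = -212/3 - 1*(-201) = -212/3 + 201 = 391/3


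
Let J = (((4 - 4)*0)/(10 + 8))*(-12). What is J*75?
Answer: 0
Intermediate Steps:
J = 0 (J = ((0*0)/18)*(-12) = ((1/18)*0)*(-12) = 0*(-12) = 0)
J*75 = 0*75 = 0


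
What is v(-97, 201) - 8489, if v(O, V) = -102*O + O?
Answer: 1308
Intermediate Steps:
v(O, V) = -101*O
v(-97, 201) - 8489 = -101*(-97) - 8489 = 9797 - 8489 = 1308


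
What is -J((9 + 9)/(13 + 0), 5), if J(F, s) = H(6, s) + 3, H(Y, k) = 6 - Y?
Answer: -3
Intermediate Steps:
J(F, s) = 3 (J(F, s) = (6 - 1*6) + 3 = (6 - 6) + 3 = 0 + 3 = 3)
-J((9 + 9)/(13 + 0), 5) = -1*3 = -3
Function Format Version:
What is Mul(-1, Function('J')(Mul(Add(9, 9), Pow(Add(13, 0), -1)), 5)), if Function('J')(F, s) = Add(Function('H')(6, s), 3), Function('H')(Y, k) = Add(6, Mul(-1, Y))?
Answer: -3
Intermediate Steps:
Function('J')(F, s) = 3 (Function('J')(F, s) = Add(Add(6, Mul(-1, 6)), 3) = Add(Add(6, -6), 3) = Add(0, 3) = 3)
Mul(-1, Function('J')(Mul(Add(9, 9), Pow(Add(13, 0), -1)), 5)) = Mul(-1, 3) = -3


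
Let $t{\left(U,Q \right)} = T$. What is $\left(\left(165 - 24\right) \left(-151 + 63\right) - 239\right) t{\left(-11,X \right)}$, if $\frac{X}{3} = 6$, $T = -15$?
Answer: $189705$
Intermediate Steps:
$X = 18$ ($X = 3 \cdot 6 = 18$)
$t{\left(U,Q \right)} = -15$
$\left(\left(165 - 24\right) \left(-151 + 63\right) - 239\right) t{\left(-11,X \right)} = \left(\left(165 - 24\right) \left(-151 + 63\right) - 239\right) \left(-15\right) = \left(141 \left(-88\right) - 239\right) \left(-15\right) = \left(-12408 - 239\right) \left(-15\right) = \left(-12647\right) \left(-15\right) = 189705$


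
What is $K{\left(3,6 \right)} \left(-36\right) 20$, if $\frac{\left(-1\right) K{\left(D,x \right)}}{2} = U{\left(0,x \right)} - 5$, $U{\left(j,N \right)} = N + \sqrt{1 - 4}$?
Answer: $1440 + 1440 i \sqrt{3} \approx 1440.0 + 2494.2 i$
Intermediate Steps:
$U{\left(j,N \right)} = N + i \sqrt{3}$ ($U{\left(j,N \right)} = N + \sqrt{-3} = N + i \sqrt{3}$)
$K{\left(D,x \right)} = 10 - 2 x - 2 i \sqrt{3}$ ($K{\left(D,x \right)} = - 2 \left(\left(x + i \sqrt{3}\right) - 5\right) = - 2 \left(-5 + x + i \sqrt{3}\right) = 10 - 2 x - 2 i \sqrt{3}$)
$K{\left(3,6 \right)} \left(-36\right) 20 = \left(10 - 12 - 2 i \sqrt{3}\right) \left(-36\right) 20 = \left(-2 - 2 i \sqrt{3}\right) \left(-36\right) 20 = \left(72 + 72 i \sqrt{3}\right) 20 = 1440 + 1440 i \sqrt{3}$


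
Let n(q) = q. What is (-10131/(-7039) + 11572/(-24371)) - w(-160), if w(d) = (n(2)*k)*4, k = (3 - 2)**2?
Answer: -1206932459/171547469 ≈ -7.0356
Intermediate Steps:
k = 1 (k = 1**2 = 1)
w(d) = 8 (w(d) = (2*1)*4 = 2*4 = 8)
(-10131/(-7039) + 11572/(-24371)) - w(-160) = (-10131/(-7039) + 11572/(-24371)) - 1*8 = (-10131*(-1/7039) + 11572*(-1/24371)) - 8 = (10131/7039 - 11572/24371) - 8 = 165447293/171547469 - 8 = -1206932459/171547469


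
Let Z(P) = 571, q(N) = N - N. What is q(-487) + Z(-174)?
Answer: 571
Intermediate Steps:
q(N) = 0
q(-487) + Z(-174) = 0 + 571 = 571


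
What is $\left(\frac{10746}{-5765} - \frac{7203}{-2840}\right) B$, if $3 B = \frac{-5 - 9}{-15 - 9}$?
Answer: $\frac{5136439}{39294240} \approx 0.13072$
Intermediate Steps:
$B = \frac{7}{36}$ ($B = \frac{\left(-5 - 9\right) \frac{1}{-15 - 9}}{3} = \frac{\left(-14\right) \frac{1}{-24}}{3} = \frac{\left(-14\right) \left(- \frac{1}{24}\right)}{3} = \frac{1}{3} \cdot \frac{7}{12} = \frac{7}{36} \approx 0.19444$)
$\left(\frac{10746}{-5765} - \frac{7203}{-2840}\right) B = \left(\frac{10746}{-5765} - \frac{7203}{-2840}\right) \frac{7}{36} = \left(10746 \left(- \frac{1}{5765}\right) - - \frac{7203}{2840}\right) \frac{7}{36} = \left(- \frac{10746}{5765} + \frac{7203}{2840}\right) \frac{7}{36} = \frac{2201331}{3274520} \cdot \frac{7}{36} = \frac{5136439}{39294240}$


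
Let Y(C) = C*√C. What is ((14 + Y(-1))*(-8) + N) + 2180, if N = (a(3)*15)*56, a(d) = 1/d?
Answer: 2348 + 8*I ≈ 2348.0 + 8.0*I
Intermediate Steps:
Y(C) = C^(3/2)
N = 280 (N = (15/3)*56 = ((⅓)*15)*56 = 5*56 = 280)
((14 + Y(-1))*(-8) + N) + 2180 = ((14 + (-1)^(3/2))*(-8) + 280) + 2180 = ((14 - I)*(-8) + 280) + 2180 = ((-112 + 8*I) + 280) + 2180 = (168 + 8*I) + 2180 = 2348 + 8*I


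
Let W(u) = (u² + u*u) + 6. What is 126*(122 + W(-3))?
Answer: 18396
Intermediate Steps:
W(u) = 6 + 2*u² (W(u) = (u² + u²) + 6 = 2*u² + 6 = 6 + 2*u²)
126*(122 + W(-3)) = 126*(122 + (6 + 2*(-3)²)) = 126*(122 + (6 + 2*9)) = 126*(122 + (6 + 18)) = 126*(122 + 24) = 126*146 = 18396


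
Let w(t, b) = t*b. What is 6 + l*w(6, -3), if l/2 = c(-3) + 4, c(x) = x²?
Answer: -462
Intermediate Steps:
l = 26 (l = 2*((-3)² + 4) = 2*(9 + 4) = 2*13 = 26)
w(t, b) = b*t
6 + l*w(6, -3) = 6 + 26*(-3*6) = 6 + 26*(-18) = 6 - 468 = -462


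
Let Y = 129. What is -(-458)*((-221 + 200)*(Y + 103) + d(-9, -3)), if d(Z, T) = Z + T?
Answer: -2236872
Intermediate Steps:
d(Z, T) = T + Z
-(-458)*((-221 + 200)*(Y + 103) + d(-9, -3)) = -(-458)*((-221 + 200)*(129 + 103) + (-3 - 9)) = -(-458)*(-21*232 - 12) = -(-458)*(-4872 - 12) = -(-458)*(-4884) = -1*2236872 = -2236872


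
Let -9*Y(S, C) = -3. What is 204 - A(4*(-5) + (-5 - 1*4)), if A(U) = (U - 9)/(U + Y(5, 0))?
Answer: 8715/43 ≈ 202.67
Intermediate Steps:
Y(S, C) = 1/3 (Y(S, C) = -1/9*(-3) = 1/3)
A(U) = (-9 + U)/(1/3 + U) (A(U) = (U - 9)/(U + 1/3) = (-9 + U)/(1/3 + U))
204 - A(4*(-5) + (-5 - 1*4)) = 204 - 3*(-9 + (4*(-5) + (-5 - 1*4)))/(1 + 3*(4*(-5) + (-5 - 1*4))) = 204 - 3*(-9 + (-20 + (-5 - 4)))/(1 + 3*(-20 + (-5 - 4))) = 204 - 3*(-9 + (-20 - 9))/(1 + 3*(-20 - 9)) = 204 - 3*(-9 - 29)/(1 + 3*(-29)) = 204 - 3*(-38)/(1 - 87) = 204 - 3*(-38)/(-86) = 204 - 3*(-1)*(-38)/86 = 204 - 1*57/43 = 204 - 57/43 = 8715/43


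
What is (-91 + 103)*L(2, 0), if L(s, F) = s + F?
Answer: 24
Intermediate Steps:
L(s, F) = F + s
(-91 + 103)*L(2, 0) = (-91 + 103)*(0 + 2) = 12*2 = 24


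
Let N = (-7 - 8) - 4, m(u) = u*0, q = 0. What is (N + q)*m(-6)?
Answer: 0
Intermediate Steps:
m(u) = 0
N = -19 (N = -15 - 4 = -19)
(N + q)*m(-6) = (-19 + 0)*0 = -19*0 = 0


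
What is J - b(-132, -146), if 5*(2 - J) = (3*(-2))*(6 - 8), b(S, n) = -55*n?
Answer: -40152/5 ≈ -8030.4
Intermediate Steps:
J = -⅖ (J = 2 - 3*(-2)*(6 - 8)/5 = 2 - (-6)*(-2)/5 = 2 - ⅕*12 = 2 - 12/5 = -⅖ ≈ -0.40000)
J - b(-132, -146) = -⅖ - (-55)*(-146) = -⅖ - 1*8030 = -⅖ - 8030 = -40152/5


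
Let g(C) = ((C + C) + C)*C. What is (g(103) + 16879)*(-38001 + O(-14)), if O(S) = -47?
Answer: -1853165888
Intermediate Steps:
g(C) = 3*C² (g(C) = (2*C + C)*C = (3*C)*C = 3*C²)
(g(103) + 16879)*(-38001 + O(-14)) = (3*103² + 16879)*(-38001 - 47) = (3*10609 + 16879)*(-38048) = (31827 + 16879)*(-38048) = 48706*(-38048) = -1853165888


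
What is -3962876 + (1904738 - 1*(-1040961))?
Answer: -1017177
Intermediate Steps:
-3962876 + (1904738 - 1*(-1040961)) = -3962876 + (1904738 + 1040961) = -3962876 + 2945699 = -1017177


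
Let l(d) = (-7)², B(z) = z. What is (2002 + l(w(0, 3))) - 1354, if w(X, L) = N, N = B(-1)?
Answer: 697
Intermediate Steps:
N = -1
w(X, L) = -1
l(d) = 49
(2002 + l(w(0, 3))) - 1354 = (2002 + 49) - 1354 = 2051 - 1354 = 697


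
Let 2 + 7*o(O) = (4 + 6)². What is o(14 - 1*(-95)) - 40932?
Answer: -40918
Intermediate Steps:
o(O) = 14 (o(O) = -2/7 + (4 + 6)²/7 = -2/7 + (⅐)*10² = -2/7 + (⅐)*100 = -2/7 + 100/7 = 14)
o(14 - 1*(-95)) - 40932 = 14 - 40932 = -40918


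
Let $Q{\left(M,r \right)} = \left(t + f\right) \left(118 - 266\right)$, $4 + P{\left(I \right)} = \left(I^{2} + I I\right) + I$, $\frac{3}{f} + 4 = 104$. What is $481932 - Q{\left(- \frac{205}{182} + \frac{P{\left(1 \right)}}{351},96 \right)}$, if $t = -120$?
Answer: $\frac{11604411}{25} \approx 4.6418 \cdot 10^{5}$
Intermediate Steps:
$f = \frac{3}{100}$ ($f = \frac{3}{-4 + 104} = \frac{3}{100} \approx 0.03$)
$P{\left(I \right)} = -4 + I + 2 I^{2}$ ($P{\left(I \right)} = -4 + \left(\left(I^{2} + I I\right) + I\right) = -4 + \left(\left(I^{2} + I^{2}\right) + I\right) = -4 + \left(2 I^{2} + I\right) = -4 + \left(I + 2 I^{2}\right) = -4 + I + 2 I^{2}$)
$Q{\left(M,r \right)} = \frac{443889}{25}$ ($Q{\left(M,r \right)} = \left(-120 + \frac{3}{100}\right) \left(118 - 266\right) = \left(- \frac{11997}{100}\right) \left(-148\right) = \frac{443889}{25}$)
$481932 - Q{\left(- \frac{205}{182} + \frac{P{\left(1 \right)}}{351},96 \right)} = 481932 - \frac{443889}{25} = \frac{11604411}{25}$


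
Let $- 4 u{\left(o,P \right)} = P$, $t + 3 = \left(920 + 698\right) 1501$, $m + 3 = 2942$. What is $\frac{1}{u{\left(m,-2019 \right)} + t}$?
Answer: $\frac{4}{9716479} \approx 4.1167 \cdot 10^{-7}$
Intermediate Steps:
$m = 2939$ ($m = -3 + 2942 = 2939$)
$t = 2428615$ ($t = -3 + \left(920 + 698\right) 1501 = -3 + 1618 \cdot 1501 = -3 + 2428618 = 2428615$)
$u{\left(o,P \right)} = - \frac{P}{4}$
$\frac{1}{u{\left(m,-2019 \right)} + t} = \frac{1}{\left(- \frac{1}{4}\right) \left(-2019\right) + 2428615} = \frac{1}{\frac{2019}{4} + 2428615} = \frac{1}{\frac{9716479}{4}} = \frac{4}{9716479}$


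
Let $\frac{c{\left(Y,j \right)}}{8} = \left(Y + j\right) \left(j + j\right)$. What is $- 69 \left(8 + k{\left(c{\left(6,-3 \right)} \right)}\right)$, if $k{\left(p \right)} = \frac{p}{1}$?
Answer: $9384$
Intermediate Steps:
$c{\left(Y,j \right)} = 16 j \left(Y + j\right)$ ($c{\left(Y,j \right)} = 8 \left(Y + j\right) \left(j + j\right) = 8 \left(Y + j\right) 2 j = 8 \cdot 2 j \left(Y + j\right) = 16 j \left(Y + j\right)$)
$k{\left(p \right)} = p$ ($k{\left(p \right)} = p 1 = p$)
$- 69 \left(8 + k{\left(c{\left(6,-3 \right)} \right)}\right) = - 69 \left(8 + 16 \left(-3\right) \left(6 - 3\right)\right) = - 69 \left(8 + 16 \left(-3\right) 3\right) = - 69 \left(8 - 144\right) = \left(-69\right) \left(-136\right) = 9384$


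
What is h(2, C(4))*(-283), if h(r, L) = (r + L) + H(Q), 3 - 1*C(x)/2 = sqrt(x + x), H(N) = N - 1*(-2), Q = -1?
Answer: -2547 + 1132*sqrt(2) ≈ -946.11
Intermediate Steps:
H(N) = 2 + N (H(N) = N + 2 = 2 + N)
C(x) = 6 - 2*sqrt(2)*sqrt(x) (C(x) = 6 - 2*sqrt(x + x) = 6 - 2*sqrt(2)*sqrt(x))
h(r, L) = 1 + L + r (h(r, L) = (r + L) + (2 - 1) = (L + r) + 1 = 1 + L + r)
h(2, C(4))*(-283) = (1 + (6 - 2*sqrt(2)*sqrt(4)) + 2)*(-283) = (1 + (6 - 2*sqrt(2)*2) + 2)*(-283) = (1 + (6 - 4*sqrt(2)) + 2)*(-283) = (9 - 4*sqrt(2))*(-283) = -2547 + 1132*sqrt(2)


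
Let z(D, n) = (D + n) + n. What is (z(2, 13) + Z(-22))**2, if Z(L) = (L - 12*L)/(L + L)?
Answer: 2025/4 ≈ 506.25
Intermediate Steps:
Z(L) = -11/2 (Z(L) = (-11*L)/((2*L)) = (-11*L)*(1/(2*L)) = -11/2)
z(D, n) = D + 2*n
(z(2, 13) + Z(-22))**2 = ((2 + 2*13) - 11/2)**2 = ((2 + 26) - 11/2)**2 = (28 - 11/2)**2 = (45/2)**2 = 2025/4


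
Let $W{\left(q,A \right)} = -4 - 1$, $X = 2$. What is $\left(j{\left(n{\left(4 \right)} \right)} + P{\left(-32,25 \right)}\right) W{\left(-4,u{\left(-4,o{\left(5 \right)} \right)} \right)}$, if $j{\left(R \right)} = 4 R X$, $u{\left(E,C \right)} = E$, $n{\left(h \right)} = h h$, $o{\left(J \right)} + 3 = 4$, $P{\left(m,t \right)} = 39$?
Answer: $-835$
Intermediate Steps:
$o{\left(J \right)} = 1$ ($o{\left(J \right)} = -3 + 4 = 1$)
$n{\left(h \right)} = h^{2}$
$W{\left(q,A \right)} = -5$ ($W{\left(q,A \right)} = -4 - 1 = -5$)
$j{\left(R \right)} = 8 R$ ($j{\left(R \right)} = 4 R 2 = 8 R$)
$\left(j{\left(n{\left(4 \right)} \right)} + P{\left(-32,25 \right)}\right) W{\left(-4,u{\left(-4,o{\left(5 \right)} \right)} \right)} = \left(8 \cdot 4^{2} + 39\right) \left(-5\right) = \left(8 \cdot 16 + 39\right) \left(-5\right) = \left(128 + 39\right) \left(-5\right) = 167 \left(-5\right) = -835$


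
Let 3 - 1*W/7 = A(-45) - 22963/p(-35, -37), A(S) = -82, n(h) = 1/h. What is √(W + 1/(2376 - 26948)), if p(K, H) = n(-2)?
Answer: I*√48436543647195/12286 ≈ 566.47*I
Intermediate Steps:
p(K, H) = -½ (p(K, H) = 1/(-2) = -½)
W = -320887 (W = 21 - 7*(-82 - 22963/(-½)) = 21 - 7*(-82 - 22963*(-2)) = 21 - 7*(-82 - 1*(-45926)) = 21 - 7*(-82 + 45926) = 21 - 7*45844 = 21 - 320908 = -320887)
√(W + 1/(2376 - 26948)) = √(-320887 + 1/(2376 - 26948)) = √(-320887 + 1/(-24572)) = √(-320887 - 1/24572) = √(-7884835365/24572) = I*√48436543647195/12286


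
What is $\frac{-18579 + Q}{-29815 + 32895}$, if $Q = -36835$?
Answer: $- \frac{27707}{1540} \approx -17.992$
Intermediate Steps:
$\frac{-18579 + Q}{-29815 + 32895} = \frac{-18579 - 36835}{-29815 + 32895} = - \frac{55414}{3080} = \left(-55414\right) \frac{1}{3080} = - \frac{27707}{1540}$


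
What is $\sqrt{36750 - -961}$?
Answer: $\sqrt{37711} \approx 194.19$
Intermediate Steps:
$\sqrt{36750 - -961} = \sqrt{36750 + \left(1040 - 79\right)} = \sqrt{36750 + 961} = \sqrt{37711}$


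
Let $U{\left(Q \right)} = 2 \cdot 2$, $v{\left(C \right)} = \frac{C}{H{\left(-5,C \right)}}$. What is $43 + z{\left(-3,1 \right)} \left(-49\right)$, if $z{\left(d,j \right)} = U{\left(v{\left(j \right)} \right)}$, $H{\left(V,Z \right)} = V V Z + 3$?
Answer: $-153$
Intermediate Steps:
$H{\left(V,Z \right)} = 3 + Z V^{2}$ ($H{\left(V,Z \right)} = V^{2} Z + 3 = Z V^{2} + 3 = 3 + Z V^{2}$)
$v{\left(C \right)} = \frac{C}{3 + 25 C}$ ($v{\left(C \right)} = \frac{C}{3 + C \left(-5\right)^{2}} = \frac{C}{3 + C 25} = \frac{C}{3 + 25 C}$)
$U{\left(Q \right)} = 4$
$z{\left(d,j \right)} = 4$
$43 + z{\left(-3,1 \right)} \left(-49\right) = 43 + 4 \left(-49\right) = 43 - 196 = -153$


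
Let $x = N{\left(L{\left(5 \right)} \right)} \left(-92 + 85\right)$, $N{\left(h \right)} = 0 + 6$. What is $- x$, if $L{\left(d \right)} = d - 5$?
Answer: $42$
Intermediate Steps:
$L{\left(d \right)} = -5 + d$
$N{\left(h \right)} = 6$
$x = -42$ ($x = 6 \left(-92 + 85\right) = 6 \left(-7\right) = -42$)
$- x = \left(-1\right) \left(-42\right) = 42$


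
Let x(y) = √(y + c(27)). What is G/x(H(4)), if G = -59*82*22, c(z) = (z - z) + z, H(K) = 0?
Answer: -106436*√3/9 ≈ -20484.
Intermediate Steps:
c(z) = z (c(z) = 0 + z = z)
x(y) = √(27 + y) (x(y) = √(y + 27) = √(27 + y))
G = -106436 (G = -4838*22 = -106436)
G/x(H(4)) = -106436/√(27 + 0) = -106436*√3/9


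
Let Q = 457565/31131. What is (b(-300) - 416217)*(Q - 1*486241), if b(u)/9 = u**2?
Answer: -1986859823358566/10377 ≈ -1.9147e+11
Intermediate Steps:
Q = 457565/31131 (Q = 457565*(1/31131) = 457565/31131 ≈ 14.698)
b(u) = 9*u**2
(b(-300) - 416217)*(Q - 1*486241) = (9*(-300)**2 - 416217)*(457565/31131 - 1*486241) = (9*90000 - 416217)*(457565/31131 - 486241) = (810000 - 416217)*(-15136711006/31131) = 393783*(-15136711006/31131) = -1986859823358566/10377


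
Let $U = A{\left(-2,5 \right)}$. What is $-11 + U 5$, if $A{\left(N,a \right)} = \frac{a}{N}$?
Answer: $- \frac{47}{2} \approx -23.5$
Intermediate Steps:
$U = - \frac{5}{2}$ ($U = \frac{5}{-2} = 5 \left(- \frac{1}{2}\right) = - \frac{5}{2} \approx -2.5$)
$-11 + U 5 = -11 - \frac{25}{2} = - \frac{47}{2}$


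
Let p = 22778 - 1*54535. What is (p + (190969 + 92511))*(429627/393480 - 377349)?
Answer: -12458514263410213/131160 ≈ -9.4987e+10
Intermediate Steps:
p = -31757 (p = 22778 - 54535 = -31757)
(p + (190969 + 92511))*(429627/393480 - 377349) = (-31757 + (190969 + 92511))*(429627/393480 - 377349) = (-31757 + 283480)*(429627*(1/393480) - 377349) = 251723*(143209/131160 - 377349) = 251723*(-49492951631/131160) = -12458514263410213/131160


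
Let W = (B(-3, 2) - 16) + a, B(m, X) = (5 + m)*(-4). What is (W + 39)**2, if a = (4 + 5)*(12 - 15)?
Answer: 144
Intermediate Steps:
B(m, X) = -20 - 4*m
a = -27 (a = 9*(-3) = -27)
W = -51 (W = ((-20 - 4*(-3)) - 16) - 27 = ((-20 + 12) - 16) - 27 = (-8 - 16) - 27 = -24 - 27 = -51)
(W + 39)**2 = (-51 + 39)**2 = (-12)**2 = 144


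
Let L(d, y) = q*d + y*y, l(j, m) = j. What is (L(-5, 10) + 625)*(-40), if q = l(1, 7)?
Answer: -28800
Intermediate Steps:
q = 1
L(d, y) = d + y**2 (L(d, y) = 1*d + y*y = d + y**2)
(L(-5, 10) + 625)*(-40) = ((-5 + 10**2) + 625)*(-40) = ((-5 + 100) + 625)*(-40) = (95 + 625)*(-40) = 720*(-40) = -28800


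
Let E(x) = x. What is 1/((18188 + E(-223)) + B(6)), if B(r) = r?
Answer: 1/17971 ≈ 5.5645e-5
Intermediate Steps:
1/((18188 + E(-223)) + B(6)) = 1/((18188 - 223) + 6) = 1/(17965 + 6) = 1/17971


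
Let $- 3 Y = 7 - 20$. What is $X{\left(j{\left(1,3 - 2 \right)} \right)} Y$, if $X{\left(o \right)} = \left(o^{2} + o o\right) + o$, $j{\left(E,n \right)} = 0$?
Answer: $0$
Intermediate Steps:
$X{\left(o \right)} = o + 2 o^{2}$ ($X{\left(o \right)} = \left(o^{2} + o^{2}\right) + o = 2 o^{2} + o = o + 2 o^{2}$)
$Y = \frac{13}{3}$ ($Y = - \frac{7 - 20}{3} = \left(- \frac{1}{3}\right) \left(-13\right) = \frac{13}{3} \approx 4.3333$)
$X{\left(j{\left(1,3 - 2 \right)} \right)} Y = 0 \left(1 + 2 \cdot 0\right) \frac{13}{3} = 0 \left(1 + 0\right) \frac{13}{3} = 0 \cdot 1 \cdot \frac{13}{3} = 0 \cdot \frac{13}{3} = 0$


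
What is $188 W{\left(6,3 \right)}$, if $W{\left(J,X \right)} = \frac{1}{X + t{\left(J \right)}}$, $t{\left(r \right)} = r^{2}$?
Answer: $\frac{188}{39} \approx 4.8205$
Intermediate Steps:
$W{\left(J,X \right)} = \frac{1}{X + J^{2}}$
$188 W{\left(6,3 \right)} = \frac{188}{3 + 6^{2}} = \frac{188}{3 + 36} = \frac{188}{39}$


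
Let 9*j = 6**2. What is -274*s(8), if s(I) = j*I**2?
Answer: -70144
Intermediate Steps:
j = 4 (j = (1/9)*6**2 = (1/9)*36 = 4)
s(I) = 4*I**2
-274*s(8) = -1096*8**2 = -1096*64 = -274*256 = -70144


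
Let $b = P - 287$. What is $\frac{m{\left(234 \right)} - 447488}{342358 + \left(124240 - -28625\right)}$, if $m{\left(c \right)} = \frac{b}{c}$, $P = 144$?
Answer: $- \frac{8054795}{8914014} \approx -0.90361$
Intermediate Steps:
$b = -143$ ($b = 144 - 287 = -143$)
$m{\left(c \right)} = - \frac{143}{c}$
$\frac{m{\left(234 \right)} - 447488}{342358 + \left(124240 - -28625\right)} = \frac{- \frac{143}{234} - 447488}{342358 + \left(124240 - -28625\right)} = \frac{\left(-143\right) \frac{1}{234} - 447488}{342358 + \left(124240 + 28625\right)} = \frac{- \frac{11}{18} - 447488}{342358 + 152865} = - \frac{8054795}{18 \cdot 495223} = \left(- \frac{8054795}{18}\right) \frac{1}{495223} = - \frac{8054795}{8914014}$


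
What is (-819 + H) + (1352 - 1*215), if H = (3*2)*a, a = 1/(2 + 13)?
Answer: 1592/5 ≈ 318.40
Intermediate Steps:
a = 1/15 ≈ 0.066667
H = ⅖ (H = (3*2)*(1/15) = 6*(1/15) = ⅖ ≈ 0.40000)
(-819 + H) + (1352 - 1*215) = (-819 + ⅖) + (1352 - 1*215) = -4093/5 + (1352 - 215) = -4093/5 + 1137 = 1592/5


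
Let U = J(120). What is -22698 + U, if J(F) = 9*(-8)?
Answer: -22770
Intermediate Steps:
J(F) = -72
U = -72
-22698 + U = -22698 - 72 = -22770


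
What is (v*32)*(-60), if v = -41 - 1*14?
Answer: 105600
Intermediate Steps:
v = -55 (v = -41 - 14 = -55)
(v*32)*(-60) = -55*32*(-60) = -1760*(-60) = 105600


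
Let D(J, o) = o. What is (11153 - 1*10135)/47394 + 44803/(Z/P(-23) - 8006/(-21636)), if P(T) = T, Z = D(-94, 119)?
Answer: -264164392080517/28324384281 ≈ -9326.4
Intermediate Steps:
Z = 119
(11153 - 1*10135)/47394 + 44803/(Z/P(-23) - 8006/(-21636)) = (11153 - 1*10135)/47394 + 44803/(119/(-23) - 8006/(-21636)) = (11153 - 10135)*(1/47394) + 44803/(119*(-1/23) - 8006*(-1/21636)) = 1018*(1/47394) + 44803/(-119/23 + 4003/10818) = 509/23697 + 44803/(-1195273/248814) = 509/23697 + 44803*(-248814/1195273) = 509/23697 - 11147613642/1195273 = -264164392080517/28324384281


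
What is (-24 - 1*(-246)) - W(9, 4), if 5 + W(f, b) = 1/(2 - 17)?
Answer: 3406/15 ≈ 227.07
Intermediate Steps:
W(f, b) = -76/15 (W(f, b) = -5 + 1/(2 - 17) = -5 + 1/(-15) = -5 - 1/15 = -76/15)
(-24 - 1*(-246)) - W(9, 4) = (-24 - 1*(-246)) - 1*(-76/15) = (-24 + 246) + 76/15 = 222 + 76/15 = 3406/15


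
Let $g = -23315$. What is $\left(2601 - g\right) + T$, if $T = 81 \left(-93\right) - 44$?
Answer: $18339$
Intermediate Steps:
$T = -7577$ ($T = -7533 - 44 = -7577$)
$\left(2601 - g\right) + T = \left(2601 - -23315\right) - 7577 = \left(2601 + 23315\right) - 7577 = 25916 - 7577 = 18339$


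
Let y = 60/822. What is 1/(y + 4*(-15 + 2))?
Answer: -137/7114 ≈ -0.019258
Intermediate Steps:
y = 10/137 (y = 60*(1/822) = 10/137 ≈ 0.072993)
1/(y + 4*(-15 + 2)) = 1/(10/137 + 4*(-15 + 2)) = 1/(10/137 + 4*(-13)) = 1/(10/137 - 52) = 1/(-7114/137) = -137/7114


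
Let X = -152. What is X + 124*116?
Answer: 14232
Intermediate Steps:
X + 124*116 = -152 + 124*116 = -152 + 14384 = 14232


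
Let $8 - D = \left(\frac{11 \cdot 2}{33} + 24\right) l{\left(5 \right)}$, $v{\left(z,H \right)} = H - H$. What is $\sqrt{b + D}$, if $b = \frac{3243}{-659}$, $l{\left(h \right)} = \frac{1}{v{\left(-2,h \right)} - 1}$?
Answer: $\frac{\sqrt{108444381}}{1977} \approx 5.2674$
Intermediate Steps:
$v{\left(z,H \right)} = 0$
$l{\left(h \right)} = -1$ ($l{\left(h \right)} = \frac{1}{0 - 1} = \frac{1}{-1} = -1$)
$D = \frac{98}{3}$ ($D = 8 - \left(\frac{11 \cdot 2}{33} + 24\right) \left(-1\right) = 8 - \left(22 \cdot \frac{1}{33} + 24\right) \left(-1\right) = 8 - \left(\frac{2}{3} + 24\right) \left(-1\right) = 8 - \frac{74}{3} \left(-1\right) = 8 - - \frac{74}{3} = 8 + \frac{74}{3} = \frac{98}{3} \approx 32.667$)
$b = - \frac{3243}{659}$ ($b = 3243 \left(- \frac{1}{659}\right) = - \frac{3243}{659} \approx -4.9211$)
$\sqrt{b + D} = \sqrt{- \frac{3243}{659} + \frac{98}{3}} = \sqrt{\frac{54853}{1977}} = \frac{\sqrt{108444381}}{1977}$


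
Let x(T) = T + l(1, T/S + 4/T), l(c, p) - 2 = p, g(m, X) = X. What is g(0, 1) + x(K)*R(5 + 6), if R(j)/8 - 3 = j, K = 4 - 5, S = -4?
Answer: -307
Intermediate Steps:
l(c, p) = 2 + p
K = -1
R(j) = 24 + 8*j
x(T) = 2 + 4/T + 3*T/4 (x(T) = T + (2 + (T/(-4) + 4/T)) = T + (2 + (T*(-1/4) + 4/T)) = T + (2 + (-T/4 + 4/T)) = T + (2 + (4/T - T/4)) = T + (2 + 4/T - T/4) = 2 + 4/T + 3*T/4)
g(0, 1) + x(K)*R(5 + 6) = 1 + (2 + 4/(-1) + (3/4)*(-1))*(24 + 8*(5 + 6)) = 1 + (2 + 4*(-1) - 3/4)*(24 + 8*11) = 1 + (2 - 4 - 3/4)*(24 + 88) = 1 - 11/4*112 = 1 - 308 = -307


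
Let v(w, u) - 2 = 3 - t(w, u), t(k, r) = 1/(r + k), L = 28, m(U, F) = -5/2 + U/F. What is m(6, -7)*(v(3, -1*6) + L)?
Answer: -2350/21 ≈ -111.90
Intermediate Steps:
m(U, F) = -5/2 + U/F (m(U, F) = -5*1/2 + U/F = -5/2 + U/F)
t(k, r) = 1/(k + r)
v(w, u) = 5 - 1/(u + w) (v(w, u) = 2 + (3 - 1/(w + u)) = 2 + (3 - 1/(u + w)) = 5 - 1/(u + w))
m(6, -7)*(v(3, -1*6) + L) = (-5/2 + 6/(-7))*((5 - 1/(-1*6 + 3)) + 28) = (-5/2 + 6*(-1/7))*((5 - 1/(-6 + 3)) + 28) = (-5/2 - 6/7)*((5 - 1/(-3)) + 28) = -47*((5 - 1*(-1/3)) + 28)/14 = -47*((5 + 1/3) + 28)/14 = -47*(16/3 + 28)/14 = -47/14*100/3 = -2350/21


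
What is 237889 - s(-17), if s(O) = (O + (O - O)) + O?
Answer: 237923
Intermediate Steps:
s(O) = 2*O (s(O) = (O + 0) + O = O + O = 2*O)
237889 - s(-17) = 237889 - 2*(-17) = 237889 - 1*(-34) = 237889 + 34 = 237923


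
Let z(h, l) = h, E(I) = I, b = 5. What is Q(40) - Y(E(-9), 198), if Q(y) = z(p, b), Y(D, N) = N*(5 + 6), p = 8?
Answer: -2170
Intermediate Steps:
Y(D, N) = 11*N (Y(D, N) = N*11 = 11*N)
Q(y) = 8
Q(40) - Y(E(-9), 198) = 8 - 11*198 = 8 - 1*2178 = 8 - 2178 = -2170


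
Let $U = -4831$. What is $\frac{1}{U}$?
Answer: $- \frac{1}{4831} \approx -0.000207$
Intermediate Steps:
$\frac{1}{U} = \frac{1}{-4831} = - \frac{1}{4831}$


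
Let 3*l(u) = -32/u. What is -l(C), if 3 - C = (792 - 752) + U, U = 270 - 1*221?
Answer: -16/129 ≈ -0.12403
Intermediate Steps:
U = 49 (U = 270 - 221 = 49)
C = -86 (C = 3 - ((792 - 752) + 49) = 3 - (40 + 49) = 3 - 1*89 = 3 - 89 = -86)
l(u) = -32/(3*u) (l(u) = (-32/u)/3 = -32/(3*u))
-l(C) = -(-32)/(3*(-86)) = -(-32)*(-1)/(3*86) = -1*16/129 = -16/129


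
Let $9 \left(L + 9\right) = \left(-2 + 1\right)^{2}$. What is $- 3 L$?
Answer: $\frac{80}{3} \approx 26.667$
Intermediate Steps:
$L = - \frac{80}{9}$ ($L = -9 + \frac{\left(-2 + 1\right)^{2}}{9} = -9 + \frac{\left(-1\right)^{2}}{9} = -9 + \frac{1}{9} \cdot 1 = -9 + \frac{1}{9} = - \frac{80}{9} \approx -8.8889$)
$- 3 L = \left(-3\right) \left(- \frac{80}{9}\right) = \frac{80}{3}$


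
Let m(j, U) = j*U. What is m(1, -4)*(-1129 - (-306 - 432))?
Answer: 1564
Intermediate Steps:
m(j, U) = U*j
m(1, -4)*(-1129 - (-306 - 432)) = (-4*1)*(-1129 - (-306 - 432)) = -4*(-1129 - 1*(-738)) = -4*(-1129 + 738) = -4*(-391) = 1564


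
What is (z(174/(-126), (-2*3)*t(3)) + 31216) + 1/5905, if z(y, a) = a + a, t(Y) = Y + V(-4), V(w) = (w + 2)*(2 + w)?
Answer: 183834461/5905 ≈ 31132.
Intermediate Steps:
V(w) = (2 + w)² (V(w) = (2 + w)*(2 + w) = (2 + w)²)
t(Y) = 4 + Y (t(Y) = Y + (2 - 4)² = Y + (-2)² = Y + 4 = 4 + Y)
z(y, a) = 2*a
(z(174/(-126), (-2*3)*t(3)) + 31216) + 1/5905 = (2*((-2*3)*(4 + 3)) + 31216) + 1/5905 = (2*(-6*7) + 31216) + 1/5905 = (2*(-42) + 31216) + 1/5905 = (-84 + 31216) + 1/5905 = 31132 + 1/5905 = 183834461/5905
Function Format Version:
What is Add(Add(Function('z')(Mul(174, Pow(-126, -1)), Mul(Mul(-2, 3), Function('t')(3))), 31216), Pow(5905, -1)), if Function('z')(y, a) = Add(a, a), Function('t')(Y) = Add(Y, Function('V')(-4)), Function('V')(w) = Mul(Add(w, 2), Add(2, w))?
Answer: Rational(183834461, 5905) ≈ 31132.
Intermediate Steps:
Function('V')(w) = Pow(Add(2, w), 2) (Function('V')(w) = Mul(Add(2, w), Add(2, w)) = Pow(Add(2, w), 2))
Function('t')(Y) = Add(4, Y) (Function('t')(Y) = Add(Y, Pow(Add(2, -4), 2)) = Add(Y, Pow(-2, 2)) = Add(Y, 4) = Add(4, Y))
Function('z')(y, a) = Mul(2, a)
Add(Add(Function('z')(Mul(174, Pow(-126, -1)), Mul(Mul(-2, 3), Function('t')(3))), 31216), Pow(5905, -1)) = Add(Add(Mul(2, Mul(Mul(-2, 3), Add(4, 3))), 31216), Pow(5905, -1)) = Add(Add(Mul(2, Mul(-6, 7)), 31216), Rational(1, 5905)) = Add(Add(Mul(2, -42), 31216), Rational(1, 5905)) = Add(Add(-84, 31216), Rational(1, 5905)) = Add(31132, Rational(1, 5905)) = Rational(183834461, 5905)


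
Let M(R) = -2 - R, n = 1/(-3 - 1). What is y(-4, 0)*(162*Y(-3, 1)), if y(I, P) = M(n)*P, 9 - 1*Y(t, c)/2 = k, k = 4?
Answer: 0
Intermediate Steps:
Y(t, c) = 10 (Y(t, c) = 18 - 2*4 = 18 - 8 = 10)
n = -¼ (n = 1/(-4) = -¼ ≈ -0.25000)
y(I, P) = -7*P/4 (y(I, P) = (-2 - 1*(-¼))*P = (-2 + ¼)*P = -7*P/4)
y(-4, 0)*(162*Y(-3, 1)) = (-7/4*0)*(162*10) = 0*1620 = 0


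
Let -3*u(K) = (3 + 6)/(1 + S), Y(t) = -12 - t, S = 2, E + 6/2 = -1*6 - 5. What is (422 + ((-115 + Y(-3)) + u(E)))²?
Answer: 88209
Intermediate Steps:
E = -14 (E = -3 + (-1*6 - 5) = -3 + (-6 - 5) = -3 - 11 = -14)
u(K) = -1 (u(K) = -(3 + 6)/(3*(1 + 2)) = -3/3 = -⅓*3 = -1)
(422 + ((-115 + Y(-3)) + u(E)))² = (422 + ((-115 + (-12 - 1*(-3))) - 1))² = (422 + ((-115 + (-12 + 3)) - 1))² = (422 + ((-115 - 9) - 1))² = (422 + (-124 - 1))² = (422 - 125)² = 297² = 88209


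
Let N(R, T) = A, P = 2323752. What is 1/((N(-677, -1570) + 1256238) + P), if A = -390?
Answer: 1/3579600 ≈ 2.7936e-7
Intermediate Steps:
N(R, T) = -390
1/((N(-677, -1570) + 1256238) + P) = 1/((-390 + 1256238) + 2323752) = 1/(1255848 + 2323752) = 1/3579600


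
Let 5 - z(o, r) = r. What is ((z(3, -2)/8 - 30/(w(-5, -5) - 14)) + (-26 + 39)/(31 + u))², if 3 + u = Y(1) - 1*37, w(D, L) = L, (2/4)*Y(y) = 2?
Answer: 12321/577600 ≈ 0.021331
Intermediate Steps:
Y(y) = 4 (Y(y) = 2*2 = 4)
z(o, r) = 5 - r
u = -36 (u = -3 + (4 - 1*37) = -3 + (4 - 37) = -3 - 33 = -36)
((z(3, -2)/8 - 30/(w(-5, -5) - 14)) + (-26 + 39)/(31 + u))² = (((5 - 1*(-2))/8 - 30/(-5 - 14)) + (-26 + 39)/(31 - 36))² = (((5 + 2)*(⅛) - 30/(-19)) + 13/(-5))² = ((7*(⅛) - 30*(-1/19)) + 13*(-⅕))² = ((7/8 + 30/19) - 13/5)² = (373/152 - 13/5)² = (-111/760)² = 12321/577600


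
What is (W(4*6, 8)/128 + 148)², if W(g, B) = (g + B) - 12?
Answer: 22477081/1024 ≈ 21950.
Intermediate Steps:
W(g, B) = -12 + B + g (W(g, B) = (B + g) - 12 = -12 + B + g)
(W(4*6, 8)/128 + 148)² = ((-12 + 8 + 4*6)/128 + 148)² = ((-12 + 8 + 24)*(1/128) + 148)² = (20*(1/128) + 148)² = (5/32 + 148)² = (4741/32)² = 22477081/1024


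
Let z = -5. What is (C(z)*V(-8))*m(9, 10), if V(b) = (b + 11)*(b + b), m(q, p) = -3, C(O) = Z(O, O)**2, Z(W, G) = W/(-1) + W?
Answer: 0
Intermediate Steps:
Z(W, G) = 0 (Z(W, G) = W*(-1) + W = -W + W = 0)
C(O) = 0 (C(O) = 0**2 = 0)
V(b) = 2*b*(11 + b) (V(b) = (11 + b)*(2*b) = 2*b*(11 + b))
(C(z)*V(-8))*m(9, 10) = (0*(2*(-8)*(11 - 8)))*(-3) = (0*(2*(-8)*3))*(-3) = (0*(-48))*(-3) = 0*(-3) = 0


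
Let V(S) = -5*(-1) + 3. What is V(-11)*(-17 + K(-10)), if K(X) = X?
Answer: -216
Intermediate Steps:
V(S) = 8 (V(S) = 5 + 3 = 8)
V(-11)*(-17 + K(-10)) = 8*(-17 - 10) = 8*(-27) = -216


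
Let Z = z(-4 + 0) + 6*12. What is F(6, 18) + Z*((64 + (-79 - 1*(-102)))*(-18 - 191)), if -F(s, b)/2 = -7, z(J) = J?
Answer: -1236430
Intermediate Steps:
Z = 68 (Z = (-4 + 0) + 6*12 = -4 + 72 = 68)
F(s, b) = 14 (F(s, b) = -2*(-7) = 14)
F(6, 18) + Z*((64 + (-79 - 1*(-102)))*(-18 - 191)) = 14 + 68*((64 + (-79 - 1*(-102)))*(-18 - 191)) = 14 + 68*((64 + (-79 + 102))*(-209)) = 14 + 68*((64 + 23)*(-209)) = 14 + 68*(87*(-209)) = 14 + 68*(-18183) = 14 - 1236444 = -1236430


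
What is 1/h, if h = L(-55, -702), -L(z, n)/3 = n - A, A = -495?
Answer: 1/621 ≈ 0.0016103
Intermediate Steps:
L(z, n) = -1485 - 3*n (L(z, n) = -3*(n - 1*(-495)) = -3*(n + 495) = -3*(495 + n) = -1485 - 3*n)
h = 621 (h = -1485 - 3*(-702) = -1485 + 2106 = 621)
1/h = 1/621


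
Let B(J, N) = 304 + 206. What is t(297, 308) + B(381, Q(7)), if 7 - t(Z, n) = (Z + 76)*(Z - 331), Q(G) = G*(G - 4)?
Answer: 13199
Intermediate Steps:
Q(G) = G*(-4 + G)
B(J, N) = 510
t(Z, n) = 7 - (-331 + Z)*(76 + Z) (t(Z, n) = 7 - (Z + 76)*(Z - 331) = 7 - (76 + Z)*(-331 + Z) = 7 - (-331 + Z)*(76 + Z))
t(297, 308) + B(381, Q(7)) = (25163 - 1*297² + 255*297) + 510 = (25163 - 1*88209 + 75735) + 510 = (25163 - 88209 + 75735) + 510 = 12689 + 510 = 13199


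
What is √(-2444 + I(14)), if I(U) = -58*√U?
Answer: √(-2444 - 58*√14) ≈ 51.585*I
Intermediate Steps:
√(-2444 + I(14)) = √(-2444 - 58*√14)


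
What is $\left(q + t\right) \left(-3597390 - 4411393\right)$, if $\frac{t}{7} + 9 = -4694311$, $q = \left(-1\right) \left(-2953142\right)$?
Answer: $239519458041734$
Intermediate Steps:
$q = 2953142$
$t = -32860240$ ($t = -63 + 7 \left(-4694311\right) = -63 - 32860177 = -32860240$)
$\left(q + t\right) \left(-3597390 - 4411393\right) = \left(2953142 - 32860240\right) \left(-3597390 - 4411393\right) = \left(-29907098\right) \left(-8008783\right) = 239519458041734$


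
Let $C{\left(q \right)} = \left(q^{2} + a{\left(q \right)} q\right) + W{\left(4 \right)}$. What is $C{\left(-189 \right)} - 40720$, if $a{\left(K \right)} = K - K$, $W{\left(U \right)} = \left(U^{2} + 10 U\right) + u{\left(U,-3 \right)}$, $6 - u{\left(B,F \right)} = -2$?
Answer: $-4935$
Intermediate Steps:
$u{\left(B,F \right)} = 8$ ($u{\left(B,F \right)} = 6 - -2 = 6 + 2 = 8$)
$W{\left(U \right)} = 8 + U^{2} + 10 U$ ($W{\left(U \right)} = \left(U^{2} + 10 U\right) + 8 = 8 + U^{2} + 10 U$)
$a{\left(K \right)} = 0$
$C{\left(q \right)} = 64 + q^{2}$ ($C{\left(q \right)} = \left(q^{2} + 0 q\right) + \left(8 + 4^{2} + 10 \cdot 4\right) = \left(q^{2} + 0\right) + \left(8 + 16 + 40\right) = q^{2} + 64 = 64 + q^{2}$)
$C{\left(-189 \right)} - 40720 = \left(64 + \left(-189\right)^{2}\right) - 40720 = \left(64 + 35721\right) - 40720 = 35785 - 40720 = -4935$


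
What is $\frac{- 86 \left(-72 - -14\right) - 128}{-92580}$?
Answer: $- \frac{81}{1543} \approx -0.052495$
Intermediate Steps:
$\frac{- 86 \left(-72 - -14\right) - 128}{-92580} = \left(- 86 \left(-72 + 14\right) - 128\right) \left(- \frac{1}{92580}\right) = \left(\left(-86\right) \left(-58\right) - 128\right) \left(- \frac{1}{92580}\right) = \left(4988 - 128\right) \left(- \frac{1}{92580}\right) = 4860 \left(- \frac{1}{92580}\right) = - \frac{81}{1543}$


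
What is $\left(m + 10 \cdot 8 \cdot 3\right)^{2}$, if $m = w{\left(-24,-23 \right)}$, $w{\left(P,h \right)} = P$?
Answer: $46656$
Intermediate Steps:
$m = -24$
$\left(m + 10 \cdot 8 \cdot 3\right)^{2} = \left(-24 + 10 \cdot 8 \cdot 3\right)^{2} = \left(-24 + 80 \cdot 3\right)^{2} = \left(-24 + 240\right)^{2} = 216^{2} = 46656$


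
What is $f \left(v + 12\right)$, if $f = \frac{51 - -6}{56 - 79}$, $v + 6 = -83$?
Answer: $\frac{4389}{23} \approx 190.83$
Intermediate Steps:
$v = -89$ ($v = -6 - 83 = -89$)
$f = - \frac{57}{23}$ ($f = \frac{51 + 6}{-23} = 57 \left(- \frac{1}{23}\right) = - \frac{57}{23} \approx -2.4783$)
$f \left(v + 12\right) = - \frac{57 \left(-89 + 12\right)}{23} = \left(- \frac{57}{23}\right) \left(-77\right) = \frac{4389}{23}$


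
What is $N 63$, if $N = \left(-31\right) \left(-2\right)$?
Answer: $3906$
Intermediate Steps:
$N = 62$
$N 63 = 62 \cdot 63 = 3906$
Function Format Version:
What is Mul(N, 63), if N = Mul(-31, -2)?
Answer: 3906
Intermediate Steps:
N = 62
Mul(N, 63) = Mul(62, 63) = 3906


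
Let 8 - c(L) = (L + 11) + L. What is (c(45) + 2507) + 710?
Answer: 3124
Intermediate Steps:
c(L) = -3 - 2*L (c(L) = 8 - ((L + 11) + L) = 8 - ((11 + L) + L) = 8 - (11 + 2*L) = 8 + (-11 - 2*L) = -3 - 2*L)
(c(45) + 2507) + 710 = ((-3 - 2*45) + 2507) + 710 = ((-3 - 90) + 2507) + 710 = (-93 + 2507) + 710 = 2414 + 710 = 3124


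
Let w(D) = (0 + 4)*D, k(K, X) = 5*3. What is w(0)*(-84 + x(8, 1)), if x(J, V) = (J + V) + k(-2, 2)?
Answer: 0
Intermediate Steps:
k(K, X) = 15
w(D) = 4*D
x(J, V) = 15 + J + V (x(J, V) = (J + V) + 15 = 15 + J + V)
w(0)*(-84 + x(8, 1)) = (4*0)*(-84 + (15 + 8 + 1)) = 0*(-84 + 24) = 0*(-60) = 0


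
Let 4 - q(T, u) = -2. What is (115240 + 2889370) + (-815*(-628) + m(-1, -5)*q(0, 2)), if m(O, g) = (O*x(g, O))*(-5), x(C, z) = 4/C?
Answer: 3516406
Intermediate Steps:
q(T, u) = 6 (q(T, u) = 4 - 1*(-2) = 4 + 2 = 6)
m(O, g) = -20*O/g (m(O, g) = (O*(4/g))*(-5) = (4*O/g)*(-5) = -20*O/g)
(115240 + 2889370) + (-815*(-628) + m(-1, -5)*q(0, 2)) = (115240 + 2889370) + (-815*(-628) - 20*(-1)/(-5)*6) = 3004610 + (511820 - 20*(-1)*(-⅕)*6) = 3004610 + (511820 - 4*6) = 3004610 + (511820 - 24) = 3004610 + 511796 = 3516406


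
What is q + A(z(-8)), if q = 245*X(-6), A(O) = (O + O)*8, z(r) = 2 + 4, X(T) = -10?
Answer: -2354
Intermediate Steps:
z(r) = 6
A(O) = 16*O (A(O) = (2*O)*8 = 16*O)
q = -2450 (q = 245*(-10) = -2450)
q + A(z(-8)) = -2450 + 16*6 = -2450 + 96 = -2354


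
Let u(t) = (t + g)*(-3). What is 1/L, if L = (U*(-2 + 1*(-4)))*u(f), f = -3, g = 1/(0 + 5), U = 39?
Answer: -5/9828 ≈ -0.00050875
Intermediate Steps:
g = ⅕ (g = 1/5 = ⅕ ≈ 0.20000)
u(t) = -⅗ - 3*t (u(t) = (t + ⅕)*(-3) = (⅕ + t)*(-3) = -⅗ - 3*t)
L = -9828/5 (L = (39*(-2 + 1*(-4)))*(-⅗ - 3*(-3)) = (39*(-2 - 4))*(-⅗ + 9) = (39*(-6))*(42/5) = -234*42/5 = -9828/5 ≈ -1965.6)
1/L = 1/(-9828/5) = -5/9828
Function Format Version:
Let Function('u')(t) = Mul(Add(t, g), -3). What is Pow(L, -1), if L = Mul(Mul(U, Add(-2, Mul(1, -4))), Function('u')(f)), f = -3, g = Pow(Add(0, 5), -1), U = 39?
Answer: Rational(-5, 9828) ≈ -0.00050875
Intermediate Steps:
g = Rational(1, 5) (g = Pow(5, -1) = Rational(1, 5) ≈ 0.20000)
Function('u')(t) = Add(Rational(-3, 5), Mul(-3, t)) (Function('u')(t) = Mul(Add(t, Rational(1, 5)), -3) = Mul(Add(Rational(1, 5), t), -3) = Add(Rational(-3, 5), Mul(-3, t)))
L = Rational(-9828, 5) (L = Mul(Mul(39, Add(-2, Mul(1, -4))), Add(Rational(-3, 5), Mul(-3, -3))) = Mul(Mul(39, Add(-2, -4)), Add(Rational(-3, 5), 9)) = Mul(Mul(39, -6), Rational(42, 5)) = Mul(-234, Rational(42, 5)) = Rational(-9828, 5) ≈ -1965.6)
Pow(L, -1) = Pow(Rational(-9828, 5), -1) = Rational(-5, 9828)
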